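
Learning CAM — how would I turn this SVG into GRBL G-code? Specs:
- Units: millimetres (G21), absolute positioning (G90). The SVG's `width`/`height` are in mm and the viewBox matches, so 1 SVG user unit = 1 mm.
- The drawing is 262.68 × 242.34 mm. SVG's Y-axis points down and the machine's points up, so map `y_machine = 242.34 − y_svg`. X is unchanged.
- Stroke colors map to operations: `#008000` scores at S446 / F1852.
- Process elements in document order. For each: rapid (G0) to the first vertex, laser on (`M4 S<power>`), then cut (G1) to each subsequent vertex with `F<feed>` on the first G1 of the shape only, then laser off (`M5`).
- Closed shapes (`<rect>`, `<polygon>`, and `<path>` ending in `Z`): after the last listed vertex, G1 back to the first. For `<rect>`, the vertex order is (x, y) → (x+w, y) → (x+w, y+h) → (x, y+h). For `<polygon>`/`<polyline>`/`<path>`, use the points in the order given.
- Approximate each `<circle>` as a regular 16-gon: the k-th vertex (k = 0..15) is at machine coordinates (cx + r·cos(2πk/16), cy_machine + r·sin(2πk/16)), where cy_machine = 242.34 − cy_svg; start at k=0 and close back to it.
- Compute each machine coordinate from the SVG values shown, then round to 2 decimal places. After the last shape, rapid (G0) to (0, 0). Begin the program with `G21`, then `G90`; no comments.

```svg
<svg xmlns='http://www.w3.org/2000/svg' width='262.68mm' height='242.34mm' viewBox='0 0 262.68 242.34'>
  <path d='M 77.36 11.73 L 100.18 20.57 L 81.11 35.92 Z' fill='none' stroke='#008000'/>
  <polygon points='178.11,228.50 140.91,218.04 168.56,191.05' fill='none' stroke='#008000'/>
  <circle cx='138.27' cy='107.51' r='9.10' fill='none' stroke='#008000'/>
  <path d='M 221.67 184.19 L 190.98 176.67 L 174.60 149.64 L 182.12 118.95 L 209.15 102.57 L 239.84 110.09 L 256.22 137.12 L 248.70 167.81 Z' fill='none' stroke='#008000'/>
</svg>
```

G21
G90
G0 X77.36 Y230.61
M4 S446
G1 X100.18 Y221.77 F1852
G1 X81.11 Y206.42
G1 X77.36 Y230.61
M5
G0 X178.11 Y13.84
M4 S446
G1 X140.91 Y24.30 F1852
G1 X168.56 Y51.29
G1 X178.11 Y13.84
M5
G0 X147.37 Y134.83
M4 S446
G1 X146.68 Y138.31 F1852
G1 X144.70 Y141.26
G1 X141.75 Y143.24
G1 X138.27 Y143.93
G1 X134.79 Y143.24
G1 X131.84 Y141.26
G1 X129.86 Y138.31
G1 X129.17 Y134.83
G1 X129.86 Y131.35
G1 X131.84 Y128.40
G1 X134.79 Y126.42
G1 X138.27 Y125.73
G1 X141.75 Y126.42
G1 X144.70 Y128.40
G1 X146.68 Y131.35
G1 X147.37 Y134.83
M5
G0 X221.67 Y58.15
M4 S446
G1 X190.98 Y65.67 F1852
G1 X174.60 Y92.70
G1 X182.12 Y123.39
G1 X209.15 Y139.77
G1 X239.84 Y132.25
G1 X256.22 Y105.22
G1 X248.70 Y74.53
G1 X221.67 Y58.15
M5
G0 X0.00 Y0.00

viewBox `0 0 262.68 242.34` with mm width/height → 1 unit = 1 mm. Flip: y_m = 242.34 − y_svg.

**Shape 1** — `<path>` regular polygon, stroke `#008000` → score (S446, F1852). Machine vertices: (77.36,230.61) → (100.18,221.77) → (81.11,206.42) → (77.36,230.61). Closed: final G1 returns to the first vertex.

**Shape 2** — `<polygon>` regular polygon, stroke `#008000` → score (S446, F1852). Machine vertices: (178.11,13.84) → (140.91,24.30) → (168.56,51.29) → (178.11,13.84). Closed: final G1 returns to the first vertex.

**Shape 3** — `<circle>` circle, stroke `#008000` → score (S446, F1852). Machine vertices: (147.37,134.83) → (146.68,138.31) → (144.70,141.26) → (141.75,143.24) → (138.27,143.93) → (134.79,143.24) → (131.84,141.26) → (129.86,138.31) → (129.17,134.83) → (129.86,131.35) → (131.84,128.40) → (134.79,126.42) → (138.27,125.73) → (141.75,126.42) → (144.70,128.40) → (146.68,131.35) → (147.37,134.83). Closed: final G1 returns to the first vertex.

**Shape 4** — `<path>` regular polygon, stroke `#008000` → score (S446, F1852). Machine vertices: (221.67,58.15) → (190.98,65.67) → (174.60,92.70) → (182.12,123.39) → (209.15,139.77) → (239.84,132.25) → (256.22,105.22) → (248.70,74.53) → (221.67,58.15). Closed: final G1 returns to the first vertex.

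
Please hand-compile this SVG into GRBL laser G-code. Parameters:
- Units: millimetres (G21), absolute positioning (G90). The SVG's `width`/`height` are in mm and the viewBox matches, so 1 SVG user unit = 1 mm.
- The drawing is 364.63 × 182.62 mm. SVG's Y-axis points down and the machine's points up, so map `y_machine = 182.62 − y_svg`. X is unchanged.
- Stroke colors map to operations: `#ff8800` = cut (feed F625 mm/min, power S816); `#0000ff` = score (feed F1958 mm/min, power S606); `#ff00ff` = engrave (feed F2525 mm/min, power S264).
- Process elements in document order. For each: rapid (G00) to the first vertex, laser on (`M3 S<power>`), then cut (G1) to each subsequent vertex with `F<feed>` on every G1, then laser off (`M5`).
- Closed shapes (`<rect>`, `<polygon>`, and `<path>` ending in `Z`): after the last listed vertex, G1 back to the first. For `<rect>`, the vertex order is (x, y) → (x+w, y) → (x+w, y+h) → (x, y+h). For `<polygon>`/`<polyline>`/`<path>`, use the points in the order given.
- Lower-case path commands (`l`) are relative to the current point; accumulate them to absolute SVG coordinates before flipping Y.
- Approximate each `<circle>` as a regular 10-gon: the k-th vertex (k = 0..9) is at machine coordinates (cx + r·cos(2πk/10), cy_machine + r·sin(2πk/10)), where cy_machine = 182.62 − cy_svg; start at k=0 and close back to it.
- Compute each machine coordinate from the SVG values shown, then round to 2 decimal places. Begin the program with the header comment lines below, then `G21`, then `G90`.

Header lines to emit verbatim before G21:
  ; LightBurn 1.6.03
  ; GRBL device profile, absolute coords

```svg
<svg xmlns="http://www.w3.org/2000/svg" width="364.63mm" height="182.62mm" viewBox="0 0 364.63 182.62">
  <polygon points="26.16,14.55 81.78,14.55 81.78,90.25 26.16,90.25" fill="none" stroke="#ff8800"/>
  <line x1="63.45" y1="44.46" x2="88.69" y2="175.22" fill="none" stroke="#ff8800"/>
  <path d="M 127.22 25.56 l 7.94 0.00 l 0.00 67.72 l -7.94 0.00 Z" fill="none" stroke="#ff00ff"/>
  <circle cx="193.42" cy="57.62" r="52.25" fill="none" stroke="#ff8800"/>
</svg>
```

; LightBurn 1.6.03
; GRBL device profile, absolute coords
G21
G90
G00 X26.16 Y168.07
M3 S816
G1 X81.78 Y168.07 F625
G1 X81.78 Y92.37 F625
G1 X26.16 Y92.37 F625
G1 X26.16 Y168.07 F625
M5
G00 X63.45 Y138.16
M3 S816
G1 X88.69 Y7.40 F625
M5
G00 X127.22 Y157.06
M3 S264
G1 X135.16 Y157.06 F2525
G1 X135.16 Y89.34 F2525
G1 X127.22 Y89.34 F2525
G1 X127.22 Y157.06 F2525
M5
G00 X245.67 Y125.00
M3 S816
G1 X235.69 Y155.71 F625
G1 X209.57 Y174.69 F625
G1 X177.27 Y174.69 F625
G1 X151.15 Y155.71 F625
G1 X141.17 Y125.00 F625
G1 X151.15 Y94.29 F625
G1 X177.27 Y75.31 F625
G1 X209.57 Y75.31 F625
G1 X235.69 Y94.29 F625
G1 X245.67 Y125.00 F625
M5

Since the viewBox matches the mm dimensions, user units are millimetres directly. The only transform is the Y-flip y_m = 182.62 − y_svg.

Shape 1 is a rectangle drawn with `<polygon>`. Its stroke #ff8800 means cut at S816, F625. After flipping Y the toolpath is (26.16,168.07) → (81.78,168.07) → (81.78,92.37) → (26.16,92.37) → (26.16,168.07), returning to the start.

Shape 2 is a line segment drawn with `<line>`. Its stroke #ff8800 means cut at S816, F625. After flipping Y the toolpath is (63.45,138.16) → (88.69,7.40).

Shape 3 is a rectangle drawn with `<path>`. Its stroke #ff00ff means engrave at S264, F2525. After flipping Y the toolpath is (127.22,157.06) → (135.16,157.06) → (135.16,89.34) → (127.22,89.34) → (127.22,157.06), returning to the start.

Shape 4 is a circle drawn with `<circle>`. Its stroke #ff8800 means cut at S816, F625. After flipping Y the toolpath is (245.67,125.00) → (235.69,155.71) → (209.57,174.69) → (177.27,174.69) → (151.15,155.71) → (141.17,125.00) → (151.15,94.29) → (177.27,75.31) → (209.57,75.31) → (235.69,94.29) → (245.67,125.00), returning to the start.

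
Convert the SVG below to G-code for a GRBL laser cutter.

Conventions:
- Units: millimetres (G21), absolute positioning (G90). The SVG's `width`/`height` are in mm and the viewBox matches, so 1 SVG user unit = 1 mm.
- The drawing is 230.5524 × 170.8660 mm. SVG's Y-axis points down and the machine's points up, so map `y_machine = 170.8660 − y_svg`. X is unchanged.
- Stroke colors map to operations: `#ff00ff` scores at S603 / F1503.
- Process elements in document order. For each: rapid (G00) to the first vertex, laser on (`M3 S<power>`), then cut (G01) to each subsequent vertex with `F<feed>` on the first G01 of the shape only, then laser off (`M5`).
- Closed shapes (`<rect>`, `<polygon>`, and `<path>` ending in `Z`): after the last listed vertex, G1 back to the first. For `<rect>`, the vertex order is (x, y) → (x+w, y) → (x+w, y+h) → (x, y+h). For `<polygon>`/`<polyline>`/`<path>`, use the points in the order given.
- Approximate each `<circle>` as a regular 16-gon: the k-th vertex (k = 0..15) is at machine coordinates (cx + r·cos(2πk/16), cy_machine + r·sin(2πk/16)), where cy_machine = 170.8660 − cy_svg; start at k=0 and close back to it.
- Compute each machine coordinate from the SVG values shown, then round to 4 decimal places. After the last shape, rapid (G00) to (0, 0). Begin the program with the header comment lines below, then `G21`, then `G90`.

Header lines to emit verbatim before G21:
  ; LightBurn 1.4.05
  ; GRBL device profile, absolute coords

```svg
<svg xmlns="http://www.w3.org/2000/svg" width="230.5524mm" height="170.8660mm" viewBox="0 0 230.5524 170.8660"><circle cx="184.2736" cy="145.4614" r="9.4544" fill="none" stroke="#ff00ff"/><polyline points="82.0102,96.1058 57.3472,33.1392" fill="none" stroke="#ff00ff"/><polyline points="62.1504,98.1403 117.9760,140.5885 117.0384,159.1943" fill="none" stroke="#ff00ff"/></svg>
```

1 u = 1 mm; y_m = 170.8660 − y.

[1] `<circle>` circle, #ff00ff→score S603 F1503: (193.7280,25.4046) → (193.0083,29.0226) → (190.9589,32.0899) → (187.8916,34.1393) → (184.2736,34.8590) → (180.6556,34.1393) → (177.5883,32.0899) → (175.5389,29.0226) → (174.8192,25.4046) → (175.5389,21.7866) → (177.5883,18.7193) → (180.6556,16.6699) → (184.2736,15.9502) → (187.8916,16.6699) → (190.9589,18.7193) → (193.0083,21.7866) → (193.7280,25.4046) (closed)

[2] `<polyline>` line segment, #ff00ff→score S603 F1503: (82.0102,74.7602) → (57.3472,137.7268)

[3] `<polyline>` open polyline, #ff00ff→score S603 F1503: (62.1504,72.7257) → (117.9760,30.2775) → (117.0384,11.6717)

; LightBurn 1.4.05
; GRBL device profile, absolute coords
G21
G90
G00 X193.7280 Y25.4046
M3 S603
G01 X193.0083 Y29.0226 F1503
G01 X190.9589 Y32.0899
G01 X187.8916 Y34.1393
G01 X184.2736 Y34.8590
G01 X180.6556 Y34.1393
G01 X177.5883 Y32.0899
G01 X175.5389 Y29.0226
G01 X174.8192 Y25.4046
G01 X175.5389 Y21.7866
G01 X177.5883 Y18.7193
G01 X180.6556 Y16.6699
G01 X184.2736 Y15.9502
G01 X187.8916 Y16.6699
G01 X190.9589 Y18.7193
G01 X193.0083 Y21.7866
G01 X193.7280 Y25.4046
M5
G00 X82.0102 Y74.7602
M3 S603
G01 X57.3472 Y137.7268 F1503
M5
G00 X62.1504 Y72.7257
M3 S603
G01 X117.9760 Y30.2775 F1503
G01 X117.0384 Y11.6717
M5
G00 X0.0000 Y0.0000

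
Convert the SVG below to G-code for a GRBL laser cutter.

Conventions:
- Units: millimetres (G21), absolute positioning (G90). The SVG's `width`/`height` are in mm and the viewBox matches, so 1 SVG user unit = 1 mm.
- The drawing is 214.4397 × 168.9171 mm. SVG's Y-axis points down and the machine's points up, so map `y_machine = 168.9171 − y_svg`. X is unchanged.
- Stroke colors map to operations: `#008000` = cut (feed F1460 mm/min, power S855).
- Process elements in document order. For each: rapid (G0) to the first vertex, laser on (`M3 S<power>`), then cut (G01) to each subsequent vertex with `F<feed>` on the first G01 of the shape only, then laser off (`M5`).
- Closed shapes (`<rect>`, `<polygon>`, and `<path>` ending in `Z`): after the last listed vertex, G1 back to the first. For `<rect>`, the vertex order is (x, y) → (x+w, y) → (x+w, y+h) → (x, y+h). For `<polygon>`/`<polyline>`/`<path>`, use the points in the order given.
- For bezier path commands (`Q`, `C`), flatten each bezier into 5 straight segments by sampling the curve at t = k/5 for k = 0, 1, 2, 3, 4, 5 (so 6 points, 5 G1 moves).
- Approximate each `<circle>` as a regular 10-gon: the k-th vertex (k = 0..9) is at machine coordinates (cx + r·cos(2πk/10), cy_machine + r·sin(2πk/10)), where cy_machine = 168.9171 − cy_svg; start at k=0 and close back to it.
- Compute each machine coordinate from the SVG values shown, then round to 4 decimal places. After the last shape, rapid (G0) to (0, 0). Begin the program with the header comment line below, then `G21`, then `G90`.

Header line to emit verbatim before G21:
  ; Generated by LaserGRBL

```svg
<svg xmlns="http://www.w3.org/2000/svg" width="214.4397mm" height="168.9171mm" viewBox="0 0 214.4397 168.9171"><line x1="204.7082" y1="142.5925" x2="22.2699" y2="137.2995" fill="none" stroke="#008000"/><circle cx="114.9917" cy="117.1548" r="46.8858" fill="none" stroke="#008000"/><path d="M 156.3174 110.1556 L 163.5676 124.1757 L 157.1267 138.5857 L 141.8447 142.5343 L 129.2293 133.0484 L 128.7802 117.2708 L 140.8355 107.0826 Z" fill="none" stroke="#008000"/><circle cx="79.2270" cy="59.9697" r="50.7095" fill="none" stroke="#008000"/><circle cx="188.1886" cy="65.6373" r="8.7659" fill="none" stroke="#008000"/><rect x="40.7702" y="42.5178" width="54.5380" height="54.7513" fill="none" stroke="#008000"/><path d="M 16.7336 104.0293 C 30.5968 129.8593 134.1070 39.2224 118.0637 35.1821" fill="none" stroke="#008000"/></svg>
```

1 u = 1 mm; y_m = 168.9171 − y.

[1] `<line>` line segment, #008000→cut S855 F1460: (204.7082,26.3246) → (22.2699,31.6176)

[2] `<circle>` circle, #008000→cut S855 F1460: (161.8775,51.7623) → (152.9231,79.3211) → (129.4802,96.3533) → (100.5032,96.3533) → (77.0603,79.3211) → (68.1059,51.7623) → (77.0603,24.2035) → (100.5032,7.1713) → (129.4802,7.1713) → (152.9231,24.2035) → (161.8775,51.7623) (closed)

[3] `<path>` regular polygon, #008000→cut S855 F1460: (156.3174,58.7615) → (163.5676,44.7414) → (157.1267,30.3314) → (141.8447,26.3828) → (129.2293,35.8687) → (128.7802,51.6463) → (140.8355,61.8345) → (156.3174,58.7615) (closed)

[4] `<circle>` circle, #008000→cut S855 F1460: (129.9365,108.9474) → (120.2518,138.7537) → (94.8971,157.1750) → (63.5569,157.1750) → (38.2022,138.7537) → (28.5175,108.9474) → (38.2022,79.1411) → (63.5569,60.7198) → (94.8971,60.7198) → (120.2518,79.1411) → (129.9365,108.9474) (closed)

[5] `<circle>` circle, #008000→cut S855 F1460: (196.9545,103.2798) → (195.2804,108.4323) → (190.8974,111.6167) → (185.4798,111.6167) → (181.0968,108.4323) → (179.4227,103.2798) → (181.0968,98.1273) → (185.4798,94.9429) → (190.8974,94.9429) → (195.2804,98.1273) → (196.9545,103.2798) (closed)

[6] `<rect>` rectangle, #008000→cut S855 F1460: (40.7702,126.3993) → (95.3082,126.3993) → (95.3082,71.6480) → (40.7702,71.6480) → (40.7702,126.3993) (closed)

[7] `<path>` cubic bezier, #008000→cut S855 F1460: (16.7336,64.8878) → (34.1356,61.7413) → (63.0112,76.7998) → (93.3188,100.3163) → (115.0169,122.5437) → (118.0637,133.7350)

; Generated by LaserGRBL
G21
G90
G0 X204.7082 Y26.3246
M3 S855
G01 X22.2699 Y31.6176 F1460
M5
G0 X161.8775 Y51.7623
M3 S855
G01 X152.9231 Y79.3211 F1460
G01 X129.4802 Y96.3533
G01 X100.5032 Y96.3533
G01 X77.0603 Y79.3211
G01 X68.1059 Y51.7623
G01 X77.0603 Y24.2035
G01 X100.5032 Y7.1713
G01 X129.4802 Y7.1713
G01 X152.9231 Y24.2035
G01 X161.8775 Y51.7623
M5
G0 X156.3174 Y58.7615
M3 S855
G01 X163.5676 Y44.7414 F1460
G01 X157.1267 Y30.3314
G01 X141.8447 Y26.3828
G01 X129.2293 Y35.8687
G01 X128.7802 Y51.6463
G01 X140.8355 Y61.8345
G01 X156.3174 Y58.7615
M5
G0 X129.9365 Y108.9474
M3 S855
G01 X120.2518 Y138.7537 F1460
G01 X94.8971 Y157.1750
G01 X63.5569 Y157.1750
G01 X38.2022 Y138.7537
G01 X28.5175 Y108.9474
G01 X38.2022 Y79.1411
G01 X63.5569 Y60.7198
G01 X94.8971 Y60.7198
G01 X120.2518 Y79.1411
G01 X129.9365 Y108.9474
M5
G0 X196.9545 Y103.2798
M3 S855
G01 X195.2804 Y108.4323 F1460
G01 X190.8974 Y111.6167
G01 X185.4798 Y111.6167
G01 X181.0968 Y108.4323
G01 X179.4227 Y103.2798
G01 X181.0968 Y98.1273
G01 X185.4798 Y94.9429
G01 X190.8974 Y94.9429
G01 X195.2804 Y98.1273
G01 X196.9545 Y103.2798
M5
G0 X40.7702 Y126.3993
M3 S855
G01 X95.3082 Y126.3993 F1460
G01 X95.3082 Y71.6480
G01 X40.7702 Y71.6480
G01 X40.7702 Y126.3993
M5
G0 X16.7336 Y64.8878
M3 S855
G01 X34.1356 Y61.7413 F1460
G01 X63.0112 Y76.7998
G01 X93.3188 Y100.3163
G01 X115.0169 Y122.5437
G01 X118.0637 Y133.7350
M5
G0 X0.0000 Y0.0000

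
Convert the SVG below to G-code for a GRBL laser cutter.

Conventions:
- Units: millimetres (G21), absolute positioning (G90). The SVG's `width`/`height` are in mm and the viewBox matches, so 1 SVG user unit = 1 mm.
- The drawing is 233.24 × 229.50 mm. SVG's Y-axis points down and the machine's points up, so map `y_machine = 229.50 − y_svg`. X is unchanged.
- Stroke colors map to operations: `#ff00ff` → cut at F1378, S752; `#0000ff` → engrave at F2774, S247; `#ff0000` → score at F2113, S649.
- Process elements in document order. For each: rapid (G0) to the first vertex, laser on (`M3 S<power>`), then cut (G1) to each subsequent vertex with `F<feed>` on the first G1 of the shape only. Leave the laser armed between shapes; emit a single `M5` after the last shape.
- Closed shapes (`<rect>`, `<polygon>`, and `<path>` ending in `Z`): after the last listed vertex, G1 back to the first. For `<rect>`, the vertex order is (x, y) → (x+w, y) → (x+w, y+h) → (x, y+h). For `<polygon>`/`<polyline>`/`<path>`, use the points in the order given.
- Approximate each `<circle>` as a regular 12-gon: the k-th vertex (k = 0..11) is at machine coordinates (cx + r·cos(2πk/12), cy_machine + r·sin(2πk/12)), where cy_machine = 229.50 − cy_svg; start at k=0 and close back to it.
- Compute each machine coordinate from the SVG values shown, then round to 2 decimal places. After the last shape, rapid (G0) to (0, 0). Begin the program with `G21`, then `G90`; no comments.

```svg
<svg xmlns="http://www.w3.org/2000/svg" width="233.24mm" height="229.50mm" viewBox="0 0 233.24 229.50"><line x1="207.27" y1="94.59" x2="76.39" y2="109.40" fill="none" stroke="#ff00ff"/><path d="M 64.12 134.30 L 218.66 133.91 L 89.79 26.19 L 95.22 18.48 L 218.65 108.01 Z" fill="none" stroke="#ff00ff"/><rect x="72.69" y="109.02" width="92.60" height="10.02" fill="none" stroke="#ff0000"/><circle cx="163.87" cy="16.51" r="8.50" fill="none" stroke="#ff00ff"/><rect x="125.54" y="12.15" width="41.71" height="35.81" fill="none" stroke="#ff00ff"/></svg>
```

1 u = 1 mm; y_m = 229.50 − y.

[1] `<line>` line segment, #ff00ff→cut S752 F1378: (207.27,134.91) → (76.39,120.10)

[2] `<path>` closed polygon, #ff00ff→cut S752 F1378: (64.12,95.20) → (218.66,95.59) → (89.79,203.31) → (95.22,211.02) → (218.65,121.49) → (64.12,95.20) (closed)

[3] `<rect>` rectangle, #ff0000→score S649 F2113: (72.69,120.48) → (165.29,120.48) → (165.29,110.46) → (72.69,110.46) → (72.69,120.48) (closed)

[4] `<circle>` circle, #ff00ff→cut S752 F1378: (172.37,212.99) → (171.23,217.24) → (168.12,220.35) → (163.87,221.49) → (159.62,220.35) → (156.51,217.24) → (155.37,212.99) → (156.51,208.74) → (159.62,205.63) → (163.87,204.49) → (168.12,205.63) → (171.23,208.74) → (172.37,212.99) (closed)

[5] `<rect>` rectangle, #ff00ff→cut S752 F1378: (125.54,217.35) → (167.25,217.35) → (167.25,181.54) → (125.54,181.54) → (125.54,217.35) (closed)

G21
G90
G0 X207.27 Y134.91
M3 S752
G1 X76.39 Y120.10 F1378
G0 X64.12 Y95.20
M3 S752
G1 X218.66 Y95.59 F1378
G1 X89.79 Y203.31
G1 X95.22 Y211.02
G1 X218.65 Y121.49
G1 X64.12 Y95.20
G0 X72.69 Y120.48
M3 S649
G1 X165.29 Y120.48 F2113
G1 X165.29 Y110.46
G1 X72.69 Y110.46
G1 X72.69 Y120.48
G0 X172.37 Y212.99
M3 S752
G1 X171.23 Y217.24 F1378
G1 X168.12 Y220.35
G1 X163.87 Y221.49
G1 X159.62 Y220.35
G1 X156.51 Y217.24
G1 X155.37 Y212.99
G1 X156.51 Y208.74
G1 X159.62 Y205.63
G1 X163.87 Y204.49
G1 X168.12 Y205.63
G1 X171.23 Y208.74
G1 X172.37 Y212.99
G0 X125.54 Y217.35
M3 S752
G1 X167.25 Y217.35 F1378
G1 X167.25 Y181.54
G1 X125.54 Y181.54
G1 X125.54 Y217.35
M5
G0 X0.00 Y0.00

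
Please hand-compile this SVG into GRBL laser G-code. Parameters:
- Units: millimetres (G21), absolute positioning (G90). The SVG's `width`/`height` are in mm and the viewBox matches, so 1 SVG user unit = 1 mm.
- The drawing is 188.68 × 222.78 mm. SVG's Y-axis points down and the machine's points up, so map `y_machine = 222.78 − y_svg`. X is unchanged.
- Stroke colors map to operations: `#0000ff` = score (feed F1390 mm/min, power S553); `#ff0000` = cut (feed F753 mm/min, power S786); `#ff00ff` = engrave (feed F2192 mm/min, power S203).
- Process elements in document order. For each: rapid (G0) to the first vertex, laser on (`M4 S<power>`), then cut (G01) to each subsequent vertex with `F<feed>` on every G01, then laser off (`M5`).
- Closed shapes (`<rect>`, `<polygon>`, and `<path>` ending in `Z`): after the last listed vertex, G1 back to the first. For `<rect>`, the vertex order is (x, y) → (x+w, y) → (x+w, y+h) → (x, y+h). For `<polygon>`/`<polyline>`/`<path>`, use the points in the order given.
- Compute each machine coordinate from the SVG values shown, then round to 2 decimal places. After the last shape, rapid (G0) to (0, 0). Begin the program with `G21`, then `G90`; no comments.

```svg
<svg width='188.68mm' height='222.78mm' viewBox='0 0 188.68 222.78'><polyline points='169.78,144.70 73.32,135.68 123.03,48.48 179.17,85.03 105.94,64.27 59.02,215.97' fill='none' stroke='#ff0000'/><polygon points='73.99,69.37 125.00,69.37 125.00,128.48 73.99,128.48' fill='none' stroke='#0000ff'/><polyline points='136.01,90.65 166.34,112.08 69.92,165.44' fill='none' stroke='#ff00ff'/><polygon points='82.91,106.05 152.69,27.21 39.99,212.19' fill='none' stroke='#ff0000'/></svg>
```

G21
G90
G0 X169.78 Y78.08
M4 S786
G01 X73.32 Y87.10 F753
G01 X123.03 Y174.30 F753
G01 X179.17 Y137.75 F753
G01 X105.94 Y158.51 F753
G01 X59.02 Y6.81 F753
M5
G0 X73.99 Y153.41
M4 S553
G01 X125.00 Y153.41 F1390
G01 X125.00 Y94.30 F1390
G01 X73.99 Y94.30 F1390
G01 X73.99 Y153.41 F1390
M5
G0 X136.01 Y132.13
M4 S203
G01 X166.34 Y110.70 F2192
G01 X69.92 Y57.34 F2192
M5
G0 X82.91 Y116.73
M4 S786
G01 X152.69 Y195.57 F753
G01 X39.99 Y10.59 F753
G01 X82.91 Y116.73 F753
M5
G0 X0.00 Y0.00

viewBox `0 0 188.68 222.78` with mm width/height → 1 unit = 1 mm. Flip: y_m = 222.78 − y_svg.

**Shape 1** — `<polyline>` open polyline, stroke `#ff0000` → cut (S786, F753). Machine vertices: (169.78,78.08) → (73.32,87.10) → (123.03,174.30) → (179.17,137.75) → (105.94,158.51) → (59.02,6.81). Open path.

**Shape 2** — `<polygon>` rectangle, stroke `#0000ff` → score (S553, F1390). Machine vertices: (73.99,153.41) → (125.00,153.41) → (125.00,94.30) → (73.99,94.30) → (73.99,153.41). Closed: final G1 returns to the first vertex.

**Shape 3** — `<polyline>` open polyline, stroke `#ff00ff` → engrave (S203, F2192). Machine vertices: (136.01,132.13) → (166.34,110.70) → (69.92,57.34). Open path.

**Shape 4** — `<polygon>` closed polygon, stroke `#ff0000` → cut (S786, F753). Machine vertices: (82.91,116.73) → (152.69,195.57) → (39.99,10.59) → (82.91,116.73). Closed: final G1 returns to the first vertex.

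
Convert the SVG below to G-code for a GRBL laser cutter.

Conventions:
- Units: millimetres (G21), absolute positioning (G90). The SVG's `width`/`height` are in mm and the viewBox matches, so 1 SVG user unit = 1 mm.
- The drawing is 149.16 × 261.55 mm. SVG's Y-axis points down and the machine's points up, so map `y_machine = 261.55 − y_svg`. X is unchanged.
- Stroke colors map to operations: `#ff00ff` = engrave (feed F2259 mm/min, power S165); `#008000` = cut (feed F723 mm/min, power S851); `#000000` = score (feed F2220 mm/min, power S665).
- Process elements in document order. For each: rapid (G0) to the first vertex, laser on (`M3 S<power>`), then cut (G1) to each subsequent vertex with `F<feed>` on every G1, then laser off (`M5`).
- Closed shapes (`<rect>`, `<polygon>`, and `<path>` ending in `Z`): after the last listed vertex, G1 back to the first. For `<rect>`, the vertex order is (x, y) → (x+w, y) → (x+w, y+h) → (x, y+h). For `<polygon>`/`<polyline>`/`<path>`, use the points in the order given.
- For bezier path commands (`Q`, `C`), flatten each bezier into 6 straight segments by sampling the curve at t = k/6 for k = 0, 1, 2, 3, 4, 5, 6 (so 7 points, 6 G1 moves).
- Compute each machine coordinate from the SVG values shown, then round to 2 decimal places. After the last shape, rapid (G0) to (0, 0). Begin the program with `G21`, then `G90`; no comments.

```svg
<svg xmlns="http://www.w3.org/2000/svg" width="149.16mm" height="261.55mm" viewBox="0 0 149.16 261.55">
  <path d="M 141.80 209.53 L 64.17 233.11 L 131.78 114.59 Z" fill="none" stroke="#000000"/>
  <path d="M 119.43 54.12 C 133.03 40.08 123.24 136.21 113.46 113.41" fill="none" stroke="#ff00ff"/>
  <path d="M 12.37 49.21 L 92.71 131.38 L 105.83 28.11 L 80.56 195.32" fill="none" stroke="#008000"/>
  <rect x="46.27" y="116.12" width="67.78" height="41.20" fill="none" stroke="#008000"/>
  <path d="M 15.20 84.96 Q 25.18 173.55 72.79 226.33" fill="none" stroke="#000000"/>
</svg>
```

viewBox `0 0 149.16 261.55` with mm width/height → 1 unit = 1 mm. Flip: y_m = 261.55 − y_svg.

**Shape 1** — `<path>` closed polygon, stroke `#000000` → score (S665, F2220). Machine vertices: (141.80,52.02) → (64.17,28.44) → (131.78,146.96) → (141.80,52.02). Closed: final G1 returns to the first vertex.

**Shape 2** — `<path>` cubic bezier, stroke `#ff00ff` → engrave (S165, F2259). Control points (SVG): P0=(119.43,54.12), P1=(133.03,40.08), P2=(123.24,136.21), P3=(113.46,113.41); sampled at t=k/6. Machine vertices: (119.43,207.43) → (124.39,206.33) → (126.10,193.23) → (125.21,174.50) → (122.38,156.50) → (118.24,145.59) → (113.46,148.14). Open path.

**Shape 3** — `<path>` open polyline, stroke `#008000` → cut (S851, F723). Machine vertices: (12.37,212.34) → (92.71,130.17) → (105.83,233.44) → (80.56,66.23). Open path.

**Shape 4** — `<rect>` rectangle, stroke `#008000` → cut (S851, F723). Machine vertices: (46.27,145.43) → (114.05,145.43) → (114.05,104.23) → (46.27,104.23) → (46.27,145.43). Closed: final G1 returns to the first vertex.

**Shape 5** — `<path>` quadratic bezier, stroke `#000000` → score (S665, F2220). Control points (SVG): P0=(15.20,84.96), P1=(25.18,173.55), P2=(72.79,226.33); sampled at t=k/6. Machine vertices: (15.20,176.59) → (19.57,148.05) → (26.03,121.51) → (34.59,96.95) → (45.23,74.39) → (57.97,53.81) → (72.79,35.22). Open path.

G21
G90
G0 X141.80 Y52.02
M3 S665
G1 X64.17 Y28.44 F2220
G1 X131.78 Y146.96 F2220
G1 X141.80 Y52.02 F2220
M5
G0 X119.43 Y207.43
M3 S165
G1 X124.39 Y206.33 F2259
G1 X126.10 Y193.23 F2259
G1 X125.21 Y174.50 F2259
G1 X122.38 Y156.50 F2259
G1 X118.24 Y145.59 F2259
G1 X113.46 Y148.14 F2259
M5
G0 X12.37 Y212.34
M3 S851
G1 X92.71 Y130.17 F723
G1 X105.83 Y233.44 F723
G1 X80.56 Y66.23 F723
M5
G0 X46.27 Y145.43
M3 S851
G1 X114.05 Y145.43 F723
G1 X114.05 Y104.23 F723
G1 X46.27 Y104.23 F723
G1 X46.27 Y145.43 F723
M5
G0 X15.20 Y176.59
M3 S665
G1 X19.57 Y148.05 F2220
G1 X26.03 Y121.51 F2220
G1 X34.59 Y96.95 F2220
G1 X45.23 Y74.39 F2220
G1 X57.97 Y53.81 F2220
G1 X72.79 Y35.22 F2220
M5
G0 X0.00 Y0.00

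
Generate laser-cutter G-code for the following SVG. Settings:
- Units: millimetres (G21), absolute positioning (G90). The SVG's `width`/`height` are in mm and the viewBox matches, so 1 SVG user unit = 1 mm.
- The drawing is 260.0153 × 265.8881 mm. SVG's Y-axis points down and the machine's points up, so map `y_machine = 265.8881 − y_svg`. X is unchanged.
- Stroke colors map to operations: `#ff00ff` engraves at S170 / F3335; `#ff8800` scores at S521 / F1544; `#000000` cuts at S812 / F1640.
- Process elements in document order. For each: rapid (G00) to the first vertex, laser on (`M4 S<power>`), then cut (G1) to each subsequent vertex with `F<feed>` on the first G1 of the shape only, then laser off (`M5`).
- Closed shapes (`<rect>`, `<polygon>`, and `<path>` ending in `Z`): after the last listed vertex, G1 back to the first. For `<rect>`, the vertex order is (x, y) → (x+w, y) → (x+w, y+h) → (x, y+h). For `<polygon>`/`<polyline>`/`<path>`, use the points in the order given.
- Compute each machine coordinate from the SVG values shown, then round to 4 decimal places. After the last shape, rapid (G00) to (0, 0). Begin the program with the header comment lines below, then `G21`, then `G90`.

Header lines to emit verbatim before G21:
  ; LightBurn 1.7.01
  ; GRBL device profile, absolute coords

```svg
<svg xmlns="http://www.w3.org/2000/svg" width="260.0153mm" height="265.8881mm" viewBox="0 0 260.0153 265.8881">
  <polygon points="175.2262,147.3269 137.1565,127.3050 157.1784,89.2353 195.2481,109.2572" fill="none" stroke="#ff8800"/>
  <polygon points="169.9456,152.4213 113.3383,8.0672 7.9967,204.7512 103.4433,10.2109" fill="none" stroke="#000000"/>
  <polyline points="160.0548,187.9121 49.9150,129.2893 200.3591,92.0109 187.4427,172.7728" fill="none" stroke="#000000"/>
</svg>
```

Since the viewBox matches the mm dimensions, user units are millimetres directly. The only transform is the Y-flip y_m = 265.8881 − y_svg.

Shape 1 is a regular polygon drawn with `<polygon>`. Its stroke #ff8800 means score at S521, F1544. After flipping Y the toolpath is (175.2262,118.5612) → (137.1565,138.5831) → (157.1784,176.6528) → (195.2481,156.6309) → (175.2262,118.5612), returning to the start.

Shape 2 is a closed polygon drawn with `<polygon>`. Its stroke #000000 means cut at S812, F1640. After flipping Y the toolpath is (169.9456,113.4668) → (113.3383,257.8209) → (7.9967,61.1369) → (103.4433,255.6772) → (169.9456,113.4668), returning to the start.

Shape 3 is a open polyline drawn with `<polyline>`. Its stroke #000000 means cut at S812, F1640. After flipping Y the toolpath is (160.0548,77.9760) → (49.9150,136.5988) → (200.3591,173.8772) → (187.4427,93.1153).

; LightBurn 1.7.01
; GRBL device profile, absolute coords
G21
G90
G00 X175.2262 Y118.5612
M4 S521
G1 X137.1565 Y138.5831 F1544
G1 X157.1784 Y176.6528
G1 X195.2481 Y156.6309
G1 X175.2262 Y118.5612
M5
G00 X169.9456 Y113.4668
M4 S812
G1 X113.3383 Y257.8209 F1640
G1 X7.9967 Y61.1369
G1 X103.4433 Y255.6772
G1 X169.9456 Y113.4668
M5
G00 X160.0548 Y77.9760
M4 S812
G1 X49.9150 Y136.5988 F1640
G1 X200.3591 Y173.8772
G1 X187.4427 Y93.1153
M5
G00 X0.0000 Y0.0000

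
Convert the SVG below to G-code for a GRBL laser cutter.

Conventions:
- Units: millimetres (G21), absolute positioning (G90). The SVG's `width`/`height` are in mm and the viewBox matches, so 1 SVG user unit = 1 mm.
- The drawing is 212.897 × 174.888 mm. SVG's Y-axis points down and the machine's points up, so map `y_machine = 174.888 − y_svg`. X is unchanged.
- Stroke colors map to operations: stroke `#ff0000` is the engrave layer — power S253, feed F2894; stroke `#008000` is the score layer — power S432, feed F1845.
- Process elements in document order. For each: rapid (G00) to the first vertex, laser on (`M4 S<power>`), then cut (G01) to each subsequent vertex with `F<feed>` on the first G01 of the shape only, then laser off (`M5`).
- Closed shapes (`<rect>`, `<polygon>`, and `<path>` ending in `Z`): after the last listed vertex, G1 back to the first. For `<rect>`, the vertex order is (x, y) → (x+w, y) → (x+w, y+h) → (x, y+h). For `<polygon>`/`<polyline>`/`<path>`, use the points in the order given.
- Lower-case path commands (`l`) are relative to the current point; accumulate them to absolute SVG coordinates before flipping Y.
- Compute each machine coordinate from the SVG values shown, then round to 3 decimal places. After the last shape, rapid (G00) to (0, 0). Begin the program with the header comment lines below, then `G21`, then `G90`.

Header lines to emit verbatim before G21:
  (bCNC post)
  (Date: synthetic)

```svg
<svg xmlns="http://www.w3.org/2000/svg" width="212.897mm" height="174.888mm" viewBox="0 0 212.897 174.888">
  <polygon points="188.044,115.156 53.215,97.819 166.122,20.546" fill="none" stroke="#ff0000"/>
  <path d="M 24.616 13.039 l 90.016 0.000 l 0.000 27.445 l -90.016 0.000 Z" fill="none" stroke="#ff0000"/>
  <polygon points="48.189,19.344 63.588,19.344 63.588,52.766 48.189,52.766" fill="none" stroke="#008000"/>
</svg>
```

(bCNC post)
(Date: synthetic)
G21
G90
G00 X188.044 Y59.732
M4 S253
G01 X53.215 Y77.069 F2894
G01 X166.122 Y154.342
G01 X188.044 Y59.732
M5
G00 X24.616 Y161.849
M4 S253
G01 X114.632 Y161.849 F2894
G01 X114.632 Y134.404
G01 X24.616 Y134.404
G01 X24.616 Y161.849
M5
G00 X48.189 Y155.544
M4 S432
G01 X63.588 Y155.544 F1845
G01 X63.588 Y122.122
G01 X48.189 Y122.122
G01 X48.189 Y155.544
M5
G00 X0.000 Y0.000

viewBox `0 0 212.897 174.888` with mm width/height → 1 unit = 1 mm. Flip: y_m = 174.888 − y_svg.

**Shape 1** — `<polygon>` closed polygon, stroke `#ff0000` → engrave (S253, F2894). Machine vertices: (188.044,59.732) → (53.215,77.069) → (166.122,154.342) → (188.044,59.732). Closed: final G1 returns to the first vertex.

**Shape 2** — `<path>` rectangle, stroke `#ff0000` → engrave (S253, F2894). Machine vertices: (24.616,161.849) → (114.632,161.849) → (114.632,134.404) → (24.616,134.404) → (24.616,161.849). Closed: final G1 returns to the first vertex.

**Shape 3** — `<polygon>` rectangle, stroke `#008000` → score (S432, F1845). Machine vertices: (48.189,155.544) → (63.588,155.544) → (63.588,122.122) → (48.189,122.122) → (48.189,155.544). Closed: final G1 returns to the first vertex.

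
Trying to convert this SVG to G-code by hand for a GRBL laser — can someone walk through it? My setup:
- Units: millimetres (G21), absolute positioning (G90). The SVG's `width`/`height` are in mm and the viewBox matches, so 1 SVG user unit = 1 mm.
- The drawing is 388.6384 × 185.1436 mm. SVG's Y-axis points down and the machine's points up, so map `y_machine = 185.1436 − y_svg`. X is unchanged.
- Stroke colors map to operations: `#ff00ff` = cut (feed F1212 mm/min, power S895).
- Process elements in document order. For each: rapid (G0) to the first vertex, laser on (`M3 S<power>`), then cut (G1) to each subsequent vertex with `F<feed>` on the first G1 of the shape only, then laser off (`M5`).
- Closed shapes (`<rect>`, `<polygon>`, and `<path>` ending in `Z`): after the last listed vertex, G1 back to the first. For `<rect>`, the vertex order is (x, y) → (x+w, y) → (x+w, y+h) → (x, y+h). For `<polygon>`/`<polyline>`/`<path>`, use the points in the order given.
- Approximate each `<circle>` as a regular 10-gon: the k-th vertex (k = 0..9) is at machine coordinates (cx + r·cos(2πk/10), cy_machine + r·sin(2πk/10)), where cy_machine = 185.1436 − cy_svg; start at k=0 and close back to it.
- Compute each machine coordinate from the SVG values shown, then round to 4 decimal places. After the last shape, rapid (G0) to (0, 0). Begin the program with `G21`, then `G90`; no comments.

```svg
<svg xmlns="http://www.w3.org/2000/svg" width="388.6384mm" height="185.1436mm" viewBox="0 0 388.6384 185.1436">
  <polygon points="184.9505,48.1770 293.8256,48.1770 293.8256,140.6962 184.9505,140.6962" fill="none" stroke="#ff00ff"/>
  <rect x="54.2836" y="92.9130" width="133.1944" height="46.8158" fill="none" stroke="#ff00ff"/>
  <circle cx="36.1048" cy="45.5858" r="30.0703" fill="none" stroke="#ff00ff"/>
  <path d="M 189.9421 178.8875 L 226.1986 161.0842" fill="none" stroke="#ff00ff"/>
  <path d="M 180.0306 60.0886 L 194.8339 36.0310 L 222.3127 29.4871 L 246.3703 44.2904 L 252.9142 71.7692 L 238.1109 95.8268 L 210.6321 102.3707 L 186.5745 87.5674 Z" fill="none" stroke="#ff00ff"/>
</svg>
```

1 u = 1 mm; y_m = 185.1436 − y.

[1] `<polygon>` rectangle, #ff00ff→cut S895 F1212: (184.9505,136.9666) → (293.8256,136.9666) → (293.8256,44.4474) → (184.9505,44.4474) → (184.9505,136.9666) (closed)

[2] `<rect>` rectangle, #ff00ff→cut S895 F1212: (54.2836,92.2306) → (187.4780,92.2306) → (187.4780,45.4148) → (54.2836,45.4148) → (54.2836,92.2306) (closed)

[3] `<circle>` circle, #ff00ff→cut S895 F1212: (66.1751,139.5578) → (60.4322,157.2327) → (45.3970,168.1564) → (26.8126,168.1564) → (11.7774,157.2327) → (6.0345,139.5578) → (11.7774,121.8829) → (26.8126,110.9592) → (45.3970,110.9592) → (60.4322,121.8829) → (66.1751,139.5578) (closed)

[4] `<path>` line segment, #ff00ff→cut S895 F1212: (189.9421,6.2561) → (226.1986,24.0594)

[5] `<path>` regular polygon, #ff00ff→cut S895 F1212: (180.0306,125.0550) → (194.8339,149.1126) → (222.3127,155.6565) → (246.3703,140.8532) → (252.9142,113.3744) → (238.1109,89.3168) → (210.6321,82.7729) → (186.5745,97.5762) → (180.0306,125.0550) (closed)

G21
G90
G0 X184.9505 Y136.9666
M3 S895
G1 X293.8256 Y136.9666 F1212
G1 X293.8256 Y44.4474
G1 X184.9505 Y44.4474
G1 X184.9505 Y136.9666
M5
G0 X54.2836 Y92.2306
M3 S895
G1 X187.4780 Y92.2306 F1212
G1 X187.4780 Y45.4148
G1 X54.2836 Y45.4148
G1 X54.2836 Y92.2306
M5
G0 X66.1751 Y139.5578
M3 S895
G1 X60.4322 Y157.2327 F1212
G1 X45.3970 Y168.1564
G1 X26.8126 Y168.1564
G1 X11.7774 Y157.2327
G1 X6.0345 Y139.5578
G1 X11.7774 Y121.8829
G1 X26.8126 Y110.9592
G1 X45.3970 Y110.9592
G1 X60.4322 Y121.8829
G1 X66.1751 Y139.5578
M5
G0 X189.9421 Y6.2561
M3 S895
G1 X226.1986 Y24.0594 F1212
M5
G0 X180.0306 Y125.0550
M3 S895
G1 X194.8339 Y149.1126 F1212
G1 X222.3127 Y155.6565
G1 X246.3703 Y140.8532
G1 X252.9142 Y113.3744
G1 X238.1109 Y89.3168
G1 X210.6321 Y82.7729
G1 X186.5745 Y97.5762
G1 X180.0306 Y125.0550
M5
G0 X0.0000 Y0.0000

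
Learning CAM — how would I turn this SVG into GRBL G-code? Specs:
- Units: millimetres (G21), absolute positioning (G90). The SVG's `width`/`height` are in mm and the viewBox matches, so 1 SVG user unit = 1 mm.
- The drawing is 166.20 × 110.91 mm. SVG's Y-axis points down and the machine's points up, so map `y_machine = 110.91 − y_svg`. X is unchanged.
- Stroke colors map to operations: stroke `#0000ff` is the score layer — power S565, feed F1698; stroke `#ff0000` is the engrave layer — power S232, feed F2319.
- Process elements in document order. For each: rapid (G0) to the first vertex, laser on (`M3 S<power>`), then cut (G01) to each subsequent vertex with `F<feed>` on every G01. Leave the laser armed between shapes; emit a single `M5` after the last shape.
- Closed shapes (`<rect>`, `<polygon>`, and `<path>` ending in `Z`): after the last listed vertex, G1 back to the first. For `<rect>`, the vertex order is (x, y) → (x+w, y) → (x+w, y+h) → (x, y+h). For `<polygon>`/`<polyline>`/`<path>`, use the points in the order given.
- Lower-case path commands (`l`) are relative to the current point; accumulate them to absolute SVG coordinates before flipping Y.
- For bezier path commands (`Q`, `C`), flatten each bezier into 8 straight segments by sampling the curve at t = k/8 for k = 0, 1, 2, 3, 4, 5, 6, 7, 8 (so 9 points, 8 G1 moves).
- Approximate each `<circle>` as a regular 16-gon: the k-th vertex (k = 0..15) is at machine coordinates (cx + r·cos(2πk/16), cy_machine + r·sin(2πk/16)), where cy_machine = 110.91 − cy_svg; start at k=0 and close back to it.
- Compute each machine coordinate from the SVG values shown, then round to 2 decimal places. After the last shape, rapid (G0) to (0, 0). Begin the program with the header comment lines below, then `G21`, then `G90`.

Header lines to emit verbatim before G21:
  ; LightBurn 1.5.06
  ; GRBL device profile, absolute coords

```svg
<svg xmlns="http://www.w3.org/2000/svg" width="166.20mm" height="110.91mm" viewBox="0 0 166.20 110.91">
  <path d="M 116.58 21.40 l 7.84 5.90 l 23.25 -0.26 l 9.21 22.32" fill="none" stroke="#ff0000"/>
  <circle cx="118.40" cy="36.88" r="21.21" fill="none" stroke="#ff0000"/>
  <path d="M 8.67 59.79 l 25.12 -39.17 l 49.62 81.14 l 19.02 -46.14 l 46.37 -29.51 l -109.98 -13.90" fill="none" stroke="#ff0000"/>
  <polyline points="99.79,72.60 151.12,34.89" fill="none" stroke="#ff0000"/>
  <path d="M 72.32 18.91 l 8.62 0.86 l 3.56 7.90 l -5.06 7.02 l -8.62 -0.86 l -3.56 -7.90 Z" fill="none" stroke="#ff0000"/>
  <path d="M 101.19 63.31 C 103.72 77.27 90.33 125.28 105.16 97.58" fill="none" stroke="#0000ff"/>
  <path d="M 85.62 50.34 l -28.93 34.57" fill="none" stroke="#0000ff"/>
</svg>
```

viewBox `0 0 166.20 110.91` with mm width/height → 1 unit = 1 mm. Flip: y_m = 110.91 − y_svg.

**Shape 1** — `<path>` open polyline, stroke `#ff0000` → engrave (S232, F2319). Machine vertices: (116.58,89.51) → (124.42,83.61) → (147.67,83.87) → (156.88,61.55). Open path.

**Shape 2** — `<circle>` circle, stroke `#ff0000` → engrave (S232, F2319). Machine vertices: (139.61,74.03) → (138.00,82.15) → (133.40,89.03) → (126.52,93.63) → (118.40,95.24) → (110.28,93.63) → (103.40,89.03) → (98.80,82.15) → (97.19,74.03) → (98.80,65.91) → (103.40,59.03) → (110.28,54.43) → (118.40,52.82) → (126.52,54.43) → (133.40,59.03) → (138.00,65.91) → (139.61,74.03). Closed: final G1 returns to the first vertex.

**Shape 3** — `<path>` open polyline, stroke `#ff0000` → engrave (S232, F2319). Machine vertices: (8.67,51.12) → (33.79,90.29) → (83.41,9.15) → (102.43,55.29) → (148.80,84.80) → (38.82,98.70). Open path.

**Shape 4** — `<polyline>` line segment, stroke `#ff0000` → engrave (S232, F2319). Machine vertices: (99.79,38.31) → (151.12,76.02). Open path.

**Shape 5** — `<path>` regular polygon, stroke `#ff0000` → engrave (S232, F2319). Machine vertices: (72.32,92.00) → (80.94,91.14) → (84.50,83.24) → (79.44,76.22) → (70.82,77.08) → (67.26,84.98) → (72.32,92.00). Closed: final G1 returns to the first vertex.

**Shape 6** — `<path>` cubic bezier, stroke `#0000ff` → score (S565, F1698). Control points (SVG): P0=(101.19,63.31), P1=(103.72,77.27), P2=(90.33,125.28), P3=(105.16,97.58); sampled at t=k/8. Machine vertices: (101.19,47.60) → (101.48,40.98) → (100.79,32.46) → (99.65,23.32) → (98.56,14.84) → (98.05,8.32) → (98.64,5.04) → (100.84,6.28) → (105.16,13.33). Open path.

**Shape 7** — `<path>` line segment, stroke `#0000ff` → score (S565, F1698). Machine vertices: (85.62,60.57) → (56.69,26.00). Open path.

; LightBurn 1.5.06
; GRBL device profile, absolute coords
G21
G90
G0 X116.58 Y89.51
M3 S232
G01 X124.42 Y83.61 F2319
G01 X147.67 Y83.87 F2319
G01 X156.88 Y61.55 F2319
G0 X139.61 Y74.03
M3 S232
G01 X138.00 Y82.15 F2319
G01 X133.40 Y89.03 F2319
G01 X126.52 Y93.63 F2319
G01 X118.40 Y95.24 F2319
G01 X110.28 Y93.63 F2319
G01 X103.40 Y89.03 F2319
G01 X98.80 Y82.15 F2319
G01 X97.19 Y74.03 F2319
G01 X98.80 Y65.91 F2319
G01 X103.40 Y59.03 F2319
G01 X110.28 Y54.43 F2319
G01 X118.40 Y52.82 F2319
G01 X126.52 Y54.43 F2319
G01 X133.40 Y59.03 F2319
G01 X138.00 Y65.91 F2319
G01 X139.61 Y74.03 F2319
G0 X8.67 Y51.12
M3 S232
G01 X33.79 Y90.29 F2319
G01 X83.41 Y9.15 F2319
G01 X102.43 Y55.29 F2319
G01 X148.80 Y84.80 F2319
G01 X38.82 Y98.70 F2319
G0 X99.79 Y38.31
M3 S232
G01 X151.12 Y76.02 F2319
G0 X72.32 Y92.00
M3 S232
G01 X80.94 Y91.14 F2319
G01 X84.50 Y83.24 F2319
G01 X79.44 Y76.22 F2319
G01 X70.82 Y77.08 F2319
G01 X67.26 Y84.98 F2319
G01 X72.32 Y92.00 F2319
G0 X101.19 Y47.60
M3 S565
G01 X101.48 Y40.98 F1698
G01 X100.79 Y32.46 F1698
G01 X99.65 Y23.32 F1698
G01 X98.56 Y14.84 F1698
G01 X98.05 Y8.32 F1698
G01 X98.64 Y5.04 F1698
G01 X100.84 Y6.28 F1698
G01 X105.16 Y13.33 F1698
G0 X85.62 Y60.57
M3 S565
G01 X56.69 Y26.00 F1698
M5
G0 X0.00 Y0.00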